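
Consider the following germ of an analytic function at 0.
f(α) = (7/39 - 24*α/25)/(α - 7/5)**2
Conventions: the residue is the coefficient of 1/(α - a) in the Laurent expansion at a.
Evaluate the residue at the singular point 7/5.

At the order-2 pole 7/5 set g(α) = (α - (7/5))^2*f(α) = 7/39 - 24*α/25.
Order-2 pole: residue = g'(a); g'(7/5) = -24/25, so the residue is -24/25.

The residue is -24/25.


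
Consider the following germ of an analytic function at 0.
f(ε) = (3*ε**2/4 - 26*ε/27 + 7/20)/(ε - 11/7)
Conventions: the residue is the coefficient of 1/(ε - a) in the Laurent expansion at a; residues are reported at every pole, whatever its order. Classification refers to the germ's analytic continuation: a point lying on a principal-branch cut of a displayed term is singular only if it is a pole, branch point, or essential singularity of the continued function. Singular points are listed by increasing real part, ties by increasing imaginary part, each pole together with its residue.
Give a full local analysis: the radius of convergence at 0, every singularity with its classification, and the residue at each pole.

Radius of convergence at 0: 11/7.
At 11/7: a pole of order 1; residue 9113/13230.

Denominator factor (ε - 11/7): pole of order 1 at 11/7, modulus 11/7.
The radius of convergence is the smallest modulus among the singular points: 11/7.
At the order-1 pole 11/7 set g(ε) = (ε - (11/7))*f(ε) = 3*ε**2/4 - 26*ε/27 + 7/20.
Simple pole: residue = g(a) at a = 11/7, which is 9113/13230.


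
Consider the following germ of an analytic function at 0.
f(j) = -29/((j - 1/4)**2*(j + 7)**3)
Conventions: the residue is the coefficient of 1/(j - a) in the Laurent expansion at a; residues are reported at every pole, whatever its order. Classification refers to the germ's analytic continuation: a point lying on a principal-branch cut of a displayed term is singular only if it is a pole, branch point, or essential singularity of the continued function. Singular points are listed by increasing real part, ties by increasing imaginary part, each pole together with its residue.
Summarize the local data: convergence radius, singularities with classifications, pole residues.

Denominator factor (j - 1/4)^2: pole of order 2 at 1/4, modulus 1/4.
Denominator factor (j + 7)^3: pole of order 3 at -7, modulus 7.
The radius of convergence is the smallest modulus among the singular points: 1/4.
At the order-3 pole -7 set g(j) = (j - (-7))^3*f(j) = -29/(j - 1/4)**2.
Order-3 pole: residue = g''(a)/2; g''(-7) = -1536/24389, so the residue is -768/24389.
At the order-2 pole 1/4 set g(j) = (j - (1/4))^2*f(j) = -29/(j + 7)**3.
Order-2 pole: residue = g'(a); g'(1/4) = 768/24389, so the residue is 768/24389.
List the singular points by increasing real part (a conjugate pair: the negative imaginary part first).

Radius of convergence at 0: 1/4.
At -7: a pole of order 3; residue -768/24389.
At 1/4: a pole of order 2; residue 768/24389.


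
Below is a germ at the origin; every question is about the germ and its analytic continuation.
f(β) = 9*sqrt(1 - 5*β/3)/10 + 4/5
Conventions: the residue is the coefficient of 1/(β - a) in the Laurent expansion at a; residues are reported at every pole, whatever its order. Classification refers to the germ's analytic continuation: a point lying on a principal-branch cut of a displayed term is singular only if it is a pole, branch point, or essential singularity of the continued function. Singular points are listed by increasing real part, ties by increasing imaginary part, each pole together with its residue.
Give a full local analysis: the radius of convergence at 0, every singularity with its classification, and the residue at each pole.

Branch term (9/10)*sqrt(1 - β/(3/5)): its argument vanishes at β = 3/5, a square-root branch point, modulus 3/5.
The radius of convergence is the smallest modulus among the singular points: 3/5.

Radius of convergence at 0: 3/5.
At 3/5: an algebraic (square-root) branch point.


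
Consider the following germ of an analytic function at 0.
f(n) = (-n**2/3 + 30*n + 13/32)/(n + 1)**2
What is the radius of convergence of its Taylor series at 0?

The radius of convergence is 1.

Denominator factor (n + 1)^2: pole of order 2 at -1, modulus 1.
The radius of convergence is the smallest modulus among the singular points: 1.


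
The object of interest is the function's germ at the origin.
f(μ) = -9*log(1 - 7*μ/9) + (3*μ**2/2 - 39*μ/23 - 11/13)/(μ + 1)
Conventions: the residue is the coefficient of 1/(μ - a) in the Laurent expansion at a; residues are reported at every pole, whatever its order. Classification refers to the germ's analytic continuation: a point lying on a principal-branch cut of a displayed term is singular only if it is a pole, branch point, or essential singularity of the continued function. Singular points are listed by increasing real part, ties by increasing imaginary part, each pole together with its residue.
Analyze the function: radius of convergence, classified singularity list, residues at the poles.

Radius of convergence at 0: 1.
At -1: a pole of order 1; residue 1405/598.
At 9/7: a logarithmic branch point.

Denominator factor (μ + 1): pole of order 1 at -1, modulus 1.
Branch term (-9)*log(1 - μ/(9/7)): its argument vanishes at μ = 9/7, a logarithmic branch point, modulus 9/7.
The radius of convergence is the smallest modulus among the singular points: 1.
The branch term is analytic at -1 and contributes nothing to the residue; only the rational part matters.
At the order-1 pole -1 set g(μ) = (μ - (-1))*(rational part) = 3*μ**2/2 - 39*μ/23 - 11/13.
Simple pole: residue = g(a) at a = -1, which is 1405/598.
List the singular points by increasing real part (a conjugate pair: the negative imaginary part first).


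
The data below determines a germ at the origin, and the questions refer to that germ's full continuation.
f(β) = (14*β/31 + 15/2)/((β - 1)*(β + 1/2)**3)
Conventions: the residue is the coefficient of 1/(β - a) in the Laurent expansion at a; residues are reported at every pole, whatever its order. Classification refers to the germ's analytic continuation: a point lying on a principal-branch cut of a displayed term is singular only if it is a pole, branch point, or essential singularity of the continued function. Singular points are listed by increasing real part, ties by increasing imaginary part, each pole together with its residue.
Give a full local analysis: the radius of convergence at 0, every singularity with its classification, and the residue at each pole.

Denominator factor (β - 1): pole of order 1 at 1, modulus 1.
Denominator factor (β + 1/2)^3: pole of order 3 at -1/2, modulus 1/2.
The radius of convergence is the smallest modulus among the singular points: 1/2.
At the order-3 pole -1/2 set g(β) = (β - (-1/2))^3*f(β) = (14*β/31 + 15/2)/(β - 1).
Order-3 pole: residue = g''(a)/2; g''(-1/2) = -3944/837, so the residue is -1972/837.
At the order-1 pole 1 set g(β) = (β - (1))*f(β) = (14*β/31 + 15/2)/(β + 1/2)**3.
Simple pole: residue = g(a) at a = 1, which is 1972/837.
List the singular points by increasing real part (a conjugate pair: the negative imaginary part first).

Radius of convergence at 0: 1/2.
At -1/2: a pole of order 3; residue -1972/837.
At 1: a pole of order 1; residue 1972/837.


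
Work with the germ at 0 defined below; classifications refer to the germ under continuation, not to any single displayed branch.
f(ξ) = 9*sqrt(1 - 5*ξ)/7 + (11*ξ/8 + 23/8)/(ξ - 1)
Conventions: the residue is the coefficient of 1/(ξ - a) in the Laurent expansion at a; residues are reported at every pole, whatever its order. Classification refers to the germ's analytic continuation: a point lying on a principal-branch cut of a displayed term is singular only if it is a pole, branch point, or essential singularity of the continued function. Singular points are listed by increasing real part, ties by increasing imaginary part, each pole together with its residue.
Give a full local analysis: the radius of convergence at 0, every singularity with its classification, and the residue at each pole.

Denominator factor (ξ - 1): pole of order 1 at 1, modulus 1.
Branch term (9/7)*sqrt(1 - ξ/(1/5)): its argument vanishes at ξ = 1/5, a square-root branch point, modulus 1/5.
The radius of convergence is the smallest modulus among the singular points: 1/5.
The branch term is analytic at 1 and contributes nothing to the residue; only the rational part matters.
At the order-1 pole 1 set g(ξ) = (ξ - (1))*(rational part) = 11*ξ/8 + 23/8.
Simple pole: residue = g(a) at a = 1, which is 17/4.
List the singular points by increasing real part (a conjugate pair: the negative imaginary part first).

Radius of convergence at 0: 1/5.
At 1/5: an algebraic (square-root) branch point.
At 1: a pole of order 1; residue 17/4.


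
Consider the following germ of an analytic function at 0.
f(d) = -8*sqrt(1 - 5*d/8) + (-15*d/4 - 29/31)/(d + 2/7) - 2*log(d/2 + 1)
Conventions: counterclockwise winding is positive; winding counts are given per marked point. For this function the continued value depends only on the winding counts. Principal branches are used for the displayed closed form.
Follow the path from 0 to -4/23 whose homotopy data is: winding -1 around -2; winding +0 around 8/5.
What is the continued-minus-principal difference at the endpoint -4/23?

The rational part is single-valued and drops out of the difference; each branch term changes only by its own monodromy.
(-8)*sqrt(1 - d/(8/5)): winding +0 is even, the square root returns to the same sheet, contribution 0.
(-2)*log(1 - d/(-2)): each positive loop around -2 adds 2*pi*i to the log, so winding -1 contributes (-2)*(-1)*2*pi*i = (4)*pi*i.
Summing the contributions at d = -4/23 gives (4)*pi*i.

Continued minus principal equals (4)*pi*i.


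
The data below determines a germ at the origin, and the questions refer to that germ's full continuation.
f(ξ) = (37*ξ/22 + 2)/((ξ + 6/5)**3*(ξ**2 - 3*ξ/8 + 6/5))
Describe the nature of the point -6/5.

The denominator factor ξ + 6/5 vanishes at -6/5 and appears to the power 3; the numerator there equals -1/55, nonzero, and no other factor vanishes.
Hence a pole whose order is the multiplicity, 3.

The point is a pole of order 3.


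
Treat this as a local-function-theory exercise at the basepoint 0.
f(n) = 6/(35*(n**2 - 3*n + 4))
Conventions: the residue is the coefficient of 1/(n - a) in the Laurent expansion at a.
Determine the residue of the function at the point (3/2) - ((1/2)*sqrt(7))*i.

The residue is ((6/245)*sqrt(7))*i.

The factor n**2 - 3*n + 4 splits as (n - a)(n - a') with a = (3/2) - ((1/2)*sqrt(7))*i, a' = (3/2) + ((1/2)*sqrt(7))*i. At the order-1 pole a set g(n) = (n - a)*f(n) = [6/35] / (n - a').
Simple pole: residue = g(a) at a = (3/2) - ((1/2)*sqrt(7))*i, which is ((6/245)*sqrt(7))*i.


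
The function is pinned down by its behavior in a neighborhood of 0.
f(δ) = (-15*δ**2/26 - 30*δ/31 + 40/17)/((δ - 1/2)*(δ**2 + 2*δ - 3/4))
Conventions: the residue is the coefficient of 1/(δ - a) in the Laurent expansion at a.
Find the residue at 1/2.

At the order-1 pole 1/2 set g(δ) = (δ - (1/2))*f(δ) = (-15*δ**2/26 - 30*δ/31 + 40/17)/(δ**2 + 2*δ - 3/4).
Simple pole: residue = g(a) at a = 1/2, which is 94535/27404.

The residue is 94535/27404.


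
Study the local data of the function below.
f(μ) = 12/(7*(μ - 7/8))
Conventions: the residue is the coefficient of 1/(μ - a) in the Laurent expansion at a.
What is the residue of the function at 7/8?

At the order-1 pole 7/8 set g(μ) = (μ - (7/8))*f(μ) = 12/7.
Simple pole: residue = g(a) at a = 7/8, which is 12/7.

The residue is 12/7.


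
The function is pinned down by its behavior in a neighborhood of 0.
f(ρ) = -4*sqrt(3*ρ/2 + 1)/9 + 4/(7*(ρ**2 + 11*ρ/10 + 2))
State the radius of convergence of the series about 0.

Denominator factor (ρ**2 + 11*ρ/10 + 2): discriminant -679/100, complex-conjugate roots (-11/20) + ((1/20)*sqrt(679))*i and (-11/20) - ((1/20)*sqrt(679))*i; poles of order 1, moduli sqrt(2) and sqrt(2).
Branch term (-4/9)*sqrt(1 - ρ/(-2/3)): its argument vanishes at ρ = -2/3, a square-root branch point, modulus 2/3.
The radius of convergence is the smallest modulus among the singular points: 2/3.

The radius of convergence is 2/3.


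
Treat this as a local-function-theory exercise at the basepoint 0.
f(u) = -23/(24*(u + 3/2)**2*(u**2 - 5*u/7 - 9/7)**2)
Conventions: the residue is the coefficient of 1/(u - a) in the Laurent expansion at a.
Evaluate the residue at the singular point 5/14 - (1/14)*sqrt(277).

The factor u**2 - 5*u/7 - 9/7 splits as (u - a)(u - a') with a = 5/14 - (1/14)*sqrt(277), a' = 5/14 + (1/14)*sqrt(277). At the order-2 pole a set g(u) = (u - a)^2*f(u) = [-23/(24*(u + 3/2)**2)] / (u - a')^2.
Order-2 pole: residue = g'(a); g'(5/14 - (1/14)*sqrt(277)) = 234416/555579 + (1010606821/42629021091)*sqrt(277), so the residue is 234416/555579 + (1010606821/42629021091)*sqrt(277).

The residue is 234416/555579 + (1010606821/42629021091)*sqrt(277).


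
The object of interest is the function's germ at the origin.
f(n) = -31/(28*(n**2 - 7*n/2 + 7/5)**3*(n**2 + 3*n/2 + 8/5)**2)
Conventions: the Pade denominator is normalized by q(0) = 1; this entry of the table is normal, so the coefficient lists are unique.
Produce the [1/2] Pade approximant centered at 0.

Taylor coefficients needed (expand at 0): a_0 = -96875/614656, a_1 = -4359375/4917248, a_2 = -3937484375/1101463552, a_3 = -54959609375/4405854208.
Write the denominator as Q(n) = 1 + q1*n + q2*n^2. Requiring Q*f - P = O(n^4) with deg P <= 1 kills the coefficients of n^2..n^3 in Q*f:
  n^2: a_2 + q1*a_1 + q2*a_0 = 0, i.e. -3937484375/1101463552 + (-4359375/4917248)*q1 + (-96875/614656)*q2 = 0.
  n^3: a_3 + q1*a_2 + q2*a_1 = 0, i.e. -54959609375/4405854208 + (-3937484375/1101463552)*q1 + (-4359375/4917248)*q2 = 0.
Solving this linear system: q1 = -138875/25688, q2 = 44471405/5754112.
The numerator is Q*f truncated at degree 1: P0 = a_0 = -96875/614656; P1 = a_1 + q1*a_0 = -136109375/3947320832.

The Pade approximant has numerator coefficients [-96875/614656, -136109375/3947320832]; denominator coefficients [1, -138875/25688, 44471405/5754112].


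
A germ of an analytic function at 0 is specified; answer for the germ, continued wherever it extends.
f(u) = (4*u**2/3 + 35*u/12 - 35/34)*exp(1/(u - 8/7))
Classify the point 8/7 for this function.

The point is an essential singularity.

The exponent 1/(u - (8/7)) has a pole at 8/7, so exp(1/(u - (8/7))) takes every nonzero value near it: an essential singularity (not a pole of any order).


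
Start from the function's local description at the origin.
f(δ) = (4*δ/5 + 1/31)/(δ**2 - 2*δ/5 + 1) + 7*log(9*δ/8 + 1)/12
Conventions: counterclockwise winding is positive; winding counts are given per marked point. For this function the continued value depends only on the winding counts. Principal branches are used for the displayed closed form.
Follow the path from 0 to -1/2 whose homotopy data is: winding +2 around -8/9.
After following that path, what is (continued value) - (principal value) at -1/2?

The rational part is single-valued and drops out of the difference; each branch term changes only by its own monodromy.
(7/12)*log(1 - δ/(-8/9)): each positive loop around -8/9 adds 2*pi*i to the log, so winding +2 contributes (7/12)*(2)*2*pi*i = (7/3)*pi*i.
Summing the contributions at δ = -1/2 gives (7/3)*pi*i.

Continued minus principal equals (7/3)*pi*i.


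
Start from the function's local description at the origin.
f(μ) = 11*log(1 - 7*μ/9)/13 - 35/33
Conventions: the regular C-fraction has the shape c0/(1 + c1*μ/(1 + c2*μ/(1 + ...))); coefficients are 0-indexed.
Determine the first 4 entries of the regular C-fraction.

Taylor coefficients (expand at 0): a_0 = -35/33, a_1 = -77/117, a_2 = -539/2106, a_3 = -3773/28431.
c0 = a_0 = -35/33. Peel one level at a time: if S = 1 + c*μ/S' with S'(0) = 1, then c is the μ-coefficient of S and S' = c*μ/(S - 1).
S_1 = c0/f = 1 + (-121/195)*μ + (32791/228150)*μ^2 + ...; c1 = -121/195.
S_2 = c1*μ/(S_1 - 1) = 1 + (271/1170)*μ + (-49/972)*μ^2 + ...; c2 = 271/1170.
S_3 = c2*μ/(S_2 - 1) = 1 + (3185/14634)*μ + ...; c3 = 3185/14634.

The regular C-fraction coefficients are [-35/33, -121/195, 271/1170, 3185/14634].


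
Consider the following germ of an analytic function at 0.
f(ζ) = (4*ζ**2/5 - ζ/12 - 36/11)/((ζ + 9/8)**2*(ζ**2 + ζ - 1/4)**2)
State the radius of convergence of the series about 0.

The radius of convergence is -1/2 + (1/2)*sqrt(2).

Denominator factor (ζ + 9/8)^2: pole of order 2 at -9/8, modulus 9/8.
Denominator factor (ζ**2 + ζ - 1/4)^2: discriminant 2, real irrational roots -1/2 + (1/2)*sqrt(2) and -1/2 - (1/2)*sqrt(2); poles of order 2, moduli -1/2 + (1/2)*sqrt(2) and 1/2 + (1/2)*sqrt(2).
The radius of convergence is the smallest modulus among the singular points: -1/2 + (1/2)*sqrt(2).


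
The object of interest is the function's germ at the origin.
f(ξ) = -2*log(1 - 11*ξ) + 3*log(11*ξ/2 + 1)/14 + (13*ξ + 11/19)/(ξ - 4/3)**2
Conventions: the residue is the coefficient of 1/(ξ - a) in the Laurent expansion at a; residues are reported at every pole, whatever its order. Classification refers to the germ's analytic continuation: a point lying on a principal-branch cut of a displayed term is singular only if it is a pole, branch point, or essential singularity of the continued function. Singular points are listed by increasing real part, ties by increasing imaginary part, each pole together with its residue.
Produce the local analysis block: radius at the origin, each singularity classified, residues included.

Denominator factor (ξ - 4/3)^2: pole of order 2 at 4/3, modulus 4/3.
Branch term (-2)*log(1 - ξ/(1/11)): its argument vanishes at ξ = 1/11, a logarithmic branch point, modulus 1/11.
Branch term (3/14)*log(1 - ξ/(-2/11)): its argument vanishes at ξ = -2/11, a logarithmic branch point, modulus 2/11.
The radius of convergence is the smallest modulus among the singular points: 1/11.
The branch terms are analytic at 4/3 and contribute nothing to the residue; only the rational part matters.
At the order-2 pole 4/3 set g(ξ) = (ξ - (4/3))^2*(rational part) = 13*ξ + 11/19.
Order-2 pole: residue = g'(a); g'(4/3) = 13, so the residue is 13.
List the singular points by increasing real part (a conjugate pair: the negative imaginary part first).

Radius of convergence at 0: 1/11.
At -2/11: a logarithmic branch point.
At 1/11: a logarithmic branch point.
At 4/3: a pole of order 2; residue 13.


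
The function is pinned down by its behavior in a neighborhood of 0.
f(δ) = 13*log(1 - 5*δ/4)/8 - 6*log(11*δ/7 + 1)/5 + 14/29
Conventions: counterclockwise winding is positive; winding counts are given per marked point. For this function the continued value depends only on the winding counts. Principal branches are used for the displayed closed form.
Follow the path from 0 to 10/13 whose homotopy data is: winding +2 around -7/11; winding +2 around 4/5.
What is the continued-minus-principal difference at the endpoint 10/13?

Continued minus principal equals (17/10)*pi*i.

The rational part is single-valued and drops out of the difference; each branch term changes only by its own monodromy.
(-6/5)*log(1 - δ/(-7/11)): each positive loop around -7/11 adds 2*pi*i to the log, so winding +2 contributes (-6/5)*(2)*2*pi*i = -(24/5)*pi*i.
(13/8)*log(1 - δ/(4/5)): each positive loop around 4/5 adds 2*pi*i to the log, so winding +2 contributes (13/8)*(2)*2*pi*i = (13/2)*pi*i.
Summing the contributions at δ = 10/13 gives (17/10)*pi*i.


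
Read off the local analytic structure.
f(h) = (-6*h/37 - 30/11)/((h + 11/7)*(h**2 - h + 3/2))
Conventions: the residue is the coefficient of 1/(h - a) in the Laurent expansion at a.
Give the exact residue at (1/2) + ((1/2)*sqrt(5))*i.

The factor h**2 - h + 3/2 splits as (h - a)(h - a') with a = (1/2) + ((1/2)*sqrt(5))*i, a' = (1/2) - ((1/2)*sqrt(5))*i. At the order-1 pole a set g(h) = (h - a)*f(h) = [(-6*h/37 - 30/11)/(h + 11/7)] / (h - a').
Simple pole: residue = g(a) at a = (1/2) + ((1/2)*sqrt(5))*i, which is (16436/73667) + ((80038/368335)*sqrt(5))*i.

The residue is (16436/73667) + ((80038/368335)*sqrt(5))*i.


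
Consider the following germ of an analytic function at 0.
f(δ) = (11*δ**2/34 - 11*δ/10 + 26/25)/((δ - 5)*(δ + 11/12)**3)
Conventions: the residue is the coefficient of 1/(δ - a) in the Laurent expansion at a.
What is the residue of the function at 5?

At the order-1 pole 5 set g(δ) = (δ - (5))*f(δ) = (11*δ**2/34 - 11*δ/10 + 26/25)/(δ + 11/12)**3.
Simple pole: residue = g(a) at a = 5, which is 2664576/152112175.

The residue is 2664576/152112175.


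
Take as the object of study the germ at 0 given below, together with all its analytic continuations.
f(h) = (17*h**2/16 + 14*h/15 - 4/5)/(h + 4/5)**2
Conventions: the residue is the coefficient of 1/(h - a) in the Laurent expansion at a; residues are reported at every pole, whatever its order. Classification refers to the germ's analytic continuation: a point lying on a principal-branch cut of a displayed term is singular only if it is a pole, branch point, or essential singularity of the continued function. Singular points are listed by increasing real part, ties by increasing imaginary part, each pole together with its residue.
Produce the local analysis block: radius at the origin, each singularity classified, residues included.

Radius of convergence at 0: 4/5.
At -4/5: a pole of order 2; residue -23/30.

Denominator factor (h + 4/5)^2: pole of order 2 at -4/5, modulus 4/5.
The radius of convergence is the smallest modulus among the singular points: 4/5.
At the order-2 pole -4/5 set g(h) = (h - (-4/5))^2*f(h) = 17*h**2/16 + 14*h/15 - 4/5.
Order-2 pole: residue = g'(a); g'(-4/5) = -23/30, so the residue is -23/30.


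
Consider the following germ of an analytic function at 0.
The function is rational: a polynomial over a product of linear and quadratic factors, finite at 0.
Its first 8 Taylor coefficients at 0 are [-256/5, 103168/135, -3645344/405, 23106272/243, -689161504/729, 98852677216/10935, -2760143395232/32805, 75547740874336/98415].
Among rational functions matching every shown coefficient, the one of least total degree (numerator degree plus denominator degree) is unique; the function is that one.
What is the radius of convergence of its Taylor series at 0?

The radius of convergence is 1/8.

No rational of total degree below 5 reproduces all 8 coefficients; solving the [2/3] Pade equations on them gives f(v) = (3*v**2/2 + 16*v/9 + 12/5)/((v - 3)*(v + 1/8)**2), whose expansion matches every shown term.
Denominator factor (v - 3): pole of order 1 at 3, modulus 3.
Denominator factor (v + 1/8)^2: pole of order 2 at -1/8, modulus 1/8.
The radius of convergence is the smallest modulus among the singular points: 1/8.


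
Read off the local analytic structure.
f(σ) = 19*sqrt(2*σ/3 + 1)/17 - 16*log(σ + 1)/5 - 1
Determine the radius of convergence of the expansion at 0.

The radius of convergence is 1.

Branch term (-16/5)*log(1 - σ/(-1)): its argument vanishes at σ = -1, a logarithmic branch point, modulus 1.
Branch term (19/17)*sqrt(1 - σ/(-3/2)): its argument vanishes at σ = -3/2, a square-root branch point, modulus 3/2.
The radius of convergence is the smallest modulus among the singular points: 1.


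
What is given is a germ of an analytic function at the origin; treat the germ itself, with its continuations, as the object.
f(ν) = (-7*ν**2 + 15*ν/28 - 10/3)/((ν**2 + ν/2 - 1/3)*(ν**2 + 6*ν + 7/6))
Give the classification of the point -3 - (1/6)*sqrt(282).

The point is a pole of order 1.

The denominator factor ν**2 + 6*ν + 7/6 vanishes at -3 - (1/6)*sqrt(282) and appears to the power 1; the numerator there equals -10313/84 - (397/56)*sqrt(282), nonzero, and no other factor vanishes.
Hence a pole whose order is the multiplicity, 1.


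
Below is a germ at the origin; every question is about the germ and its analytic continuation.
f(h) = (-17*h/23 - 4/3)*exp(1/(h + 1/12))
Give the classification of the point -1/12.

The exponent 1/(h - (-1/12)) has a pole at -1/12, so exp(1/(h - (-1/12))) takes every nonzero value near it: an essential singularity (not a pole of any order).

The point is an essential singularity.


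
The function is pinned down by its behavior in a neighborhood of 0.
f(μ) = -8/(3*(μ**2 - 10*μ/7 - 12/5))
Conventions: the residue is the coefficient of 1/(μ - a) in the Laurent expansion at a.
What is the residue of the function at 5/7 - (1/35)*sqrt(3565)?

The factor μ**2 - 10*μ/7 - 12/5 splits as (μ - a)(μ - a') with a = 5/7 - (1/35)*sqrt(3565), a' = 5/7 + (1/35)*sqrt(3565). At the order-1 pole a set g(μ) = (μ - a)*f(μ) = [-8/3] / (μ - a').
Simple pole: residue = g(a) at a = 5/7 - (1/35)*sqrt(3565), which is (28/2139)*sqrt(3565).

The residue is (28/2139)*sqrt(3565).


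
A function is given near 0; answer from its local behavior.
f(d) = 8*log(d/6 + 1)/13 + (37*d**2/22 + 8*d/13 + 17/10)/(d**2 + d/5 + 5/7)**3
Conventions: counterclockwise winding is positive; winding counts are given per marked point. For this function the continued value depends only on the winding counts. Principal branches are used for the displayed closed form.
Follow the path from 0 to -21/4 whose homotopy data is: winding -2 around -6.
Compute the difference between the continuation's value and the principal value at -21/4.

The rational part is single-valued and drops out of the difference; each branch term changes only by its own monodromy.
(8/13)*log(1 - d/(-6)): each positive loop around -6 adds 2*pi*i to the log, so winding -2 contributes (8/13)*(-2)*2*pi*i = -(32/13)*pi*i.
Summing the contributions at d = -21/4 gives -(32/13)*pi*i.

Continued minus principal equals -(32/13)*pi*i.


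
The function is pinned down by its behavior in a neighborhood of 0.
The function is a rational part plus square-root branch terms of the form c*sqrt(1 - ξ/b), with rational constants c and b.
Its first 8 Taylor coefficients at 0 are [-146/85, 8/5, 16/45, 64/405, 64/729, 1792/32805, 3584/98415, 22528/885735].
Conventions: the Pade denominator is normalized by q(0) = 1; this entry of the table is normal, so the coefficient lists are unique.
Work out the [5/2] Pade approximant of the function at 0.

Taylor coefficients needed (read off): a_0 = -146/85, a_1 = 8/5, a_2 = 16/45, a_3 = 64/405, a_4 = 64/729, a_5 = 1792/32805, a_6 = 3584/98415, a_7 = 22528/885735.
Write the denominator as Q(ξ) = 1 + q1*ξ + q2*ξ^2. Requiring Q*f - P = O(ξ^8) with deg P <= 5 kills the coefficients of ξ^6..ξ^7 in Q*f:
  ξ^6: a_6 + q1*a_5 + q2*a_4 = 0, i.e. 3584/98415 + (1792/32805)*q1 + (64/729)*q2 = 0.
  ξ^7: a_7 + q1*a_6 + q2*a_5 = 0, i.e. 22528/885735 + (3584/98415)*q1 + (1792/32805)*q2 = 0.
Solving this linear system: q1 = -8/7, q2 = 8/27.
The numerator is Q*f truncated at degree 5: P0 = a_0 = -146/85; P1 = a_1 + q1*a_0 = 424/119; P2 = a_2 + q1*a_1 + q2*a_0 = -6368/3213; P3 = a_3 + q1*a_2 + q2*a_1 = 128/567; P4 = a_4 + q1*a_3 + q2*a_2 = 64/5103; P5 = a_5 + q1*a_4 + q2*a_3 = 256/229635.

The Pade approximant has numerator coefficients [-146/85, 424/119, -6368/3213, 128/567, 64/5103, 256/229635]; denominator coefficients [1, -8/7, 8/27].


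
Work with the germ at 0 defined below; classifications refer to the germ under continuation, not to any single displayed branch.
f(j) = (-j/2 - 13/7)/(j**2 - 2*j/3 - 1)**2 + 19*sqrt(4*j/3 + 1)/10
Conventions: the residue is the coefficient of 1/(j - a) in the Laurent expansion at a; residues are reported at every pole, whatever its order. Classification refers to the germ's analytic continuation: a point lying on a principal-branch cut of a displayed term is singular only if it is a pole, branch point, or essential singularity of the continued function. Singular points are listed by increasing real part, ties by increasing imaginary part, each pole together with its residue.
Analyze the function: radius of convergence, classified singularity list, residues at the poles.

Denominator factor (j**2 - 2*j/3 - 1)^2: discriminant 40/9, real irrational roots 1/3 + (1/3)*sqrt(10) and 1/3 - (1/3)*sqrt(10); poles of order 2, moduli 1/3 + (1/3)*sqrt(10) and -1/3 + (1/3)*sqrt(10).
Branch term (19/10)*sqrt(1 - j/(-3/4)): its argument vanishes at j = -3/4, a square-root branch point, modulus 3/4.
The radius of convergence is the smallest modulus among the singular points: -1/3 + (1/3)*sqrt(10).
The branch term is analytic at 1/3 - (1/3)*sqrt(10) and contributes nothing to the residue; only the rational part matters.
The factor j**2 - 2*j/3 - 1 splits as (j - a)(j - a') with a = 1/3 - (1/3)*sqrt(10), a' = 1/3 + (1/3)*sqrt(10). At the order-2 pole a set g(j) = (j - a)^2*(rational part) = [-j/2 - 13/7] / (j - a')^2.
Order-2 pole: residue = g'(a); g'(1/3 - (1/3)*sqrt(10)) = -(153/1120)*sqrt(10), so the residue is -(153/1120)*sqrt(10).
The branch term is analytic at 1/3 + (1/3)*sqrt(10) and contributes nothing to the residue; only the rational part matters.
The factor j**2 - 2*j/3 - 1 splits as (j - a)(j - a') with a = 1/3 + (1/3)*sqrt(10), a' = 1/3 - (1/3)*sqrt(10). At the order-2 pole a set g(j) = (j - a)^2*(rational part) = [-j/2 - 13/7] / (j - a')^2.
Order-2 pole: residue = g'(a); g'(1/3 + (1/3)*sqrt(10)) = (153/1120)*sqrt(10), so the residue is (153/1120)*sqrt(10).
List the singular points by increasing real part (a conjugate pair: the negative imaginary part first).

Radius of convergence at 0: -1/3 + (1/3)*sqrt(10).
At -3/4: an algebraic (square-root) branch point.
At 1/3 - (1/3)*sqrt(10): a pole of order 2; residue -(153/1120)*sqrt(10).
At 1/3 + (1/3)*sqrt(10): a pole of order 2; residue (153/1120)*sqrt(10).


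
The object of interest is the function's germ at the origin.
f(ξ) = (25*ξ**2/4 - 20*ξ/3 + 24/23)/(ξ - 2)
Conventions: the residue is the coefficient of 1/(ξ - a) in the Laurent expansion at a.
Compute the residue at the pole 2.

The residue is 877/69.

At the order-1 pole 2 set g(ξ) = (ξ - (2))*f(ξ) = 25*ξ**2/4 - 20*ξ/3 + 24/23.
Simple pole: residue = g(a) at a = 2, which is 877/69.


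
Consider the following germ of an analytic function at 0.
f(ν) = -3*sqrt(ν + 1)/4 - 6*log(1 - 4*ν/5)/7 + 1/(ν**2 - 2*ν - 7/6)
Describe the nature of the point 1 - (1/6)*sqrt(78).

The denominator factor ν**2 - 2*ν - 7/6 vanishes at 1 - (1/6)*sqrt(78) and appears to the power 1; the numerator there equals 1, nonzero, and no other factor vanishes.
The branch terms are analytic at this point.
Hence a pole whose order is the multiplicity, 1.

The point is a pole of order 1.


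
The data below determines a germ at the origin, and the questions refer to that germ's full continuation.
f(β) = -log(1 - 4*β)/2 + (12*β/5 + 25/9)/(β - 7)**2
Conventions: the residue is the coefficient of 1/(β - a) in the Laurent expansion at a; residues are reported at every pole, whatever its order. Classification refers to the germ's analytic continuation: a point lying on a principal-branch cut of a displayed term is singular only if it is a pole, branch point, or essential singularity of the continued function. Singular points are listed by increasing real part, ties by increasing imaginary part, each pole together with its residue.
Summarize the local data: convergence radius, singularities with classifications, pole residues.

Denominator factor (β - 7)^2: pole of order 2 at 7, modulus 7.
Branch term (-1/2)*log(1 - β/(1/4)): its argument vanishes at β = 1/4, a logarithmic branch point, modulus 1/4.
The radius of convergence is the smallest modulus among the singular points: 1/4.
The branch term is analytic at 7 and contributes nothing to the residue; only the rational part matters.
At the order-2 pole 7 set g(β) = (β - (7))^2*(rational part) = 12*β/5 + 25/9.
Order-2 pole: residue = g'(a); g'(7) = 12/5, so the residue is 12/5.
List the singular points by increasing real part (a conjugate pair: the negative imaginary part first).

Radius of convergence at 0: 1/4.
At 1/4: a logarithmic branch point.
At 7: a pole of order 2; residue 12/5.


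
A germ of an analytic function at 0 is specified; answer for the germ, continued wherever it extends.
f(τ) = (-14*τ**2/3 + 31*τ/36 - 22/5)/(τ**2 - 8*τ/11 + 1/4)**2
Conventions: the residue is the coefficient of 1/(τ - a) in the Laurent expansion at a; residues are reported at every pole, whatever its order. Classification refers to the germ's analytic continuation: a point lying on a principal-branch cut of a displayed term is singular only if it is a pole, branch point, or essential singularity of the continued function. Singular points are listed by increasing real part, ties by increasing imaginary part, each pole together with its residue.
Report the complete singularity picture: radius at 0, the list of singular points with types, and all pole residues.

Denominator factor (τ**2 - 8*τ/11 + 1/4)^2: discriminant -57/121, complex-conjugate roots (4/11) + ((1/22)*sqrt(57))*i and (4/11) - ((1/22)*sqrt(57))*i; poles of order 2, moduli 1/2 and 1/2.
The radius of convergence is the smallest modulus among the singular points: 1/2.
The factor τ**2 - 8*τ/11 + 1/4 splits as (τ - a)(τ - a') with a = (4/11) - ((1/22)*sqrt(57))*i, a' = (4/11) + ((1/22)*sqrt(57))*i. At the order-2 pole a set g(τ) = (τ - a)^2*f(τ) = [-14*τ**2/3 + 31*τ/36 - 22/5] / (τ - a')^2.
Order-2 pole: residue = g'(a); g'((4/11) - ((1/22)*sqrt(57))*i) = -((629321/146205)*sqrt(57))*i, so the residue is -((629321/146205)*sqrt(57))*i.
The factor τ**2 - 8*τ/11 + 1/4 splits as (τ - a)(τ - a') with a = (4/11) + ((1/22)*sqrt(57))*i, a' = (4/11) - ((1/22)*sqrt(57))*i. At the order-2 pole a set g(τ) = (τ - a)^2*f(τ) = [-14*τ**2/3 + 31*τ/36 - 22/5] / (τ - a')^2.
Order-2 pole: residue = g'(a); g'((4/11) + ((1/22)*sqrt(57))*i) = ((629321/146205)*sqrt(57))*i, so the residue is ((629321/146205)*sqrt(57))*i.
List the singular points by increasing real part (a conjugate pair: the negative imaginary part first).

Radius of convergence at 0: 1/2.
At (4/11) - ((1/22)*sqrt(57))*i: a pole of order 2; residue -((629321/146205)*sqrt(57))*i.
At (4/11) + ((1/22)*sqrt(57))*i: a pole of order 2; residue ((629321/146205)*sqrt(57))*i.


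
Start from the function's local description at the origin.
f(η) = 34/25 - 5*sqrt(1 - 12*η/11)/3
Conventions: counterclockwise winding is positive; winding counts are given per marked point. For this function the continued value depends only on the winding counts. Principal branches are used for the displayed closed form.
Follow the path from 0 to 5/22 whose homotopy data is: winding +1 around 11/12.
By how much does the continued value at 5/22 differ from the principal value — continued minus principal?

Continued minus principal equals (10/33)*sqrt(91).

The rational part is single-valued and drops out of the difference; each branch term changes only by its own monodromy.
(-5/3)*sqrt(1 - η/(11/12)): winding +1 is odd, the square root flips sign, contributing -2*(-5/3)*sqrt(1 - (5/22)/(11/12)) = -2*(-5/3)*sqrt(91/121) = (10/33)*sqrt(91).
Summing the contributions at η = 5/22 gives (10/33)*sqrt(91).


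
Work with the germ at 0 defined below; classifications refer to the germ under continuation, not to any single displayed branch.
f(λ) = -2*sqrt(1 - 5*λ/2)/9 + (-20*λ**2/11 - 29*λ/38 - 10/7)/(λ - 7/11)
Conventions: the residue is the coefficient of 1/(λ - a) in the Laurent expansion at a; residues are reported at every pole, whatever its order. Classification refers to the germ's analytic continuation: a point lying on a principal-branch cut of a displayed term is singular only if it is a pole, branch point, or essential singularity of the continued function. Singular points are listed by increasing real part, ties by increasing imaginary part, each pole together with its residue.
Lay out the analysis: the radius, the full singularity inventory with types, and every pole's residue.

Radius of convergence at 0: 2/5.
At 2/5: an algebraic (square-root) branch point.
At 7/11: a pole of order 1; residue -938401/354046.

Denominator factor (λ - 7/11): pole of order 1 at 7/11, modulus 7/11.
Branch term (-2/9)*sqrt(1 - λ/(2/5)): its argument vanishes at λ = 2/5, a square-root branch point, modulus 2/5.
The radius of convergence is the smallest modulus among the singular points: 2/5.
The branch term is analytic at 7/11 and contributes nothing to the residue; only the rational part matters.
At the order-1 pole 7/11 set g(λ) = (λ - (7/11))*(rational part) = -20*λ**2/11 - 29*λ/38 - 10/7.
Simple pole: residue = g(a) at a = 7/11, which is -938401/354046.
List the singular points by increasing real part (a conjugate pair: the negative imaginary part first).


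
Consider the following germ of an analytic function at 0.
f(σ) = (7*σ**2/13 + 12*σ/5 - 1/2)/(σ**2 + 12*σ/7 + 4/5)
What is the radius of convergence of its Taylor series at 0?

The radius of convergence is (2/5)*sqrt(5).

Denominator factor (σ**2 + 12*σ/7 + 4/5): discriminant -64/245, complex-conjugate roots (-6/7) + ((4/35)*sqrt(5))*i and (-6/7) - ((4/35)*sqrt(5))*i; poles of order 1, moduli (2/5)*sqrt(5) and (2/5)*sqrt(5).
The radius of convergence is the smallest modulus among the singular points: (2/5)*sqrt(5).


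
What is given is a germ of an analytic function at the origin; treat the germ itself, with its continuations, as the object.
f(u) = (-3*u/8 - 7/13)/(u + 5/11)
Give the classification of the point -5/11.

The point is a pole of order 1.

The denominator factor u + 5/11 vanishes at -5/11 and appears to the power 1; the numerator there equals -421/1144, nonzero, and no other factor vanishes.
Hence a pole whose order is the multiplicity, 1.


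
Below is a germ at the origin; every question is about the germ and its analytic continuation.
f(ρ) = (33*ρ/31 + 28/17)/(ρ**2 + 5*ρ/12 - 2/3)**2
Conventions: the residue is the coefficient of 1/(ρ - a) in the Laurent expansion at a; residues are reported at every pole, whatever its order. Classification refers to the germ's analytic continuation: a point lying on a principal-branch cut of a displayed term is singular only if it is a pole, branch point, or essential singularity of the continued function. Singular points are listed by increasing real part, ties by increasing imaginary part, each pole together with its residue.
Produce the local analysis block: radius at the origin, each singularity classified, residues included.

Radius of convergence at 0: -5/24 + (1/24)*sqrt(409).
At -5/24 - (1/24)*sqrt(409): a pole of order 2; residue (2595888/88157087)*sqrt(409).
At -5/24 + (1/24)*sqrt(409): a pole of order 2; residue -(2595888/88157087)*sqrt(409).


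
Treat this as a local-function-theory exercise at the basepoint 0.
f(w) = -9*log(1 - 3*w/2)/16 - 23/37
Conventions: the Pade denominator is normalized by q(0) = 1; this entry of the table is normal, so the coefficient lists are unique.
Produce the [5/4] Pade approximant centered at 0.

Taylor coefficients needed (expand at 0): a_0 = -23/37, a_1 = 27/32, a_2 = 81/128, a_3 = 81/128, a_4 = 729/1024, a_5 = 2187/2560, a_6 = 2187/2048, a_7 = 19683/14336, a_8 = 59049/32768, a_9 = 19683/8192.
Write the denominator as Q(w) = 1 + q1*w + q2*w^2 + q3*w^3 + q4*w^4. Requiring Q*f - P = O(w^10) with deg P <= 5 kills the coefficients of w^6..w^9 in Q*f:
  w^6: a_6 + q1*a_5 + q2*a_4 + q3*a_3 + q4*a_2 = 0, i.e. 2187/2048 + (2187/2560)*q1 + (729/1024)*q2 + (81/128)*q3 + (81/128)*q4 = 0.
  w^7: a_7 + q1*a_6 + q2*a_5 + q3*a_4 + q4*a_3 = 0, i.e. 19683/14336 + (2187/2048)*q1 + (2187/2560)*q2 + (729/1024)*q3 + (81/128)*q4 = 0.
  w^8: a_8 + q1*a_7 + q2*a_6 + q3*a_5 + q4*a_4 = 0, i.e. 59049/32768 + (19683/14336)*q1 + (2187/2048)*q2 + (2187/2560)*q3 + (729/1024)*q4 = 0.
  w^9: a_9 + q1*a_8 + q2*a_7 + q3*a_6 + q4*a_5 = 0, i.e. 19683/8192 + (59049/32768)*q1 + (19683/14336)*q2 + (2187/2048)*q3 + (2187/2560)*q4 = 0.
Solving this linear system: q1 = -10/3, q2 = 15/4, q3 = -45/28, q4 = 45/224.
The numerator is Q*f truncated at degree 5: P0 = a_0 = -23/37; P1 = a_1 + q1*a_0 = 10357/3552; P2 = a_2 + q1*a_1 + q2*a_0 = -21363/4736; P3 = a_3 + q1*a_2 + q2*a_1 + q3*a_0 = 11133/4144; P4 = a_4 + q1*a_3 + q2*a_2 + q3*a_1 + q4*a_0 = -134019/265216; P5 = a_5 + q1*a_4 + q2*a_3 + q3*a_2 + q4*a_1 = 243/35840.

The Pade approximant has numerator coefficients [-23/37, 10357/3552, -21363/4736, 11133/4144, -134019/265216, 243/35840]; denominator coefficients [1, -10/3, 15/4, -45/28, 45/224].
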